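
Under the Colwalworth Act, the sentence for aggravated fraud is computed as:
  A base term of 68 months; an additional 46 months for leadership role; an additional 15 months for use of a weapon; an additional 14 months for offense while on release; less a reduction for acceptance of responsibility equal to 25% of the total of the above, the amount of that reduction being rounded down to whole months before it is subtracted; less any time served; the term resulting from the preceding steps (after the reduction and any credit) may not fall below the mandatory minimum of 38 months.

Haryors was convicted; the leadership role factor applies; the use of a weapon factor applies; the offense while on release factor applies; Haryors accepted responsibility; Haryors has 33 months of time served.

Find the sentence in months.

Leadership role enhancement: +46 months
Use of a weapon enhancement: +15 months
Offense while on release enhancement: +14 months
Adjusted term: 68 months + 46 months + 15 months + 14 months = 143 months
Acceptance of responsibility reduction: 25% of 143 months = 35 months (rounded down)
After reduction: 143 − 35 = 108 months
Less time served: 108 months − 33 months = 75 months
Minimum 38 months: 75 months meets the minimum, no increase.

75 months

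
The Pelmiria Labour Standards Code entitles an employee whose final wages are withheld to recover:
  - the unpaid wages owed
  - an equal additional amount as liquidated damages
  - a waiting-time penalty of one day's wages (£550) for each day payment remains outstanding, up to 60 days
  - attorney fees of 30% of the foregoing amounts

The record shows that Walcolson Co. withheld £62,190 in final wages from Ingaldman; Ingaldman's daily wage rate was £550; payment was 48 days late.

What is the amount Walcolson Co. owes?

£196,014

Liquidated damages (equal amount): £62,190
Penalty days: min(48, 60) = 48
Waiting-time penalty: 48 × £550 = £26,400
Subtotal: £62,190 + £62,190 + £26,400 = £150,780
Attorney fees: 30% of £150,780 = £45,234
Total award: £150,780 + £45,234 = £196,014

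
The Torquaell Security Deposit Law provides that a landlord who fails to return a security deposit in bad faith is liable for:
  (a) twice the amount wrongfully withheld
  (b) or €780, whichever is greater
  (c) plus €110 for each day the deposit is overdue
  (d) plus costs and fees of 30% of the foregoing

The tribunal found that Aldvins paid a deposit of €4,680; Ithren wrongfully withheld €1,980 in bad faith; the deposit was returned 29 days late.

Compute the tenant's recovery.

Doubled: 2 × €1,980 = €3,960
Minimum €780: €3,960 meets the minimum, no increase.
Late-return penalty: 29 × €110 = €3,190
Damages plus late penalty: €3,960 + €3,190 = €7,150
Costs and fees: 30% of €7,150 = €2,145
Total recovery: €7,150 + €2,145 = €9,295

Recovery: €9,295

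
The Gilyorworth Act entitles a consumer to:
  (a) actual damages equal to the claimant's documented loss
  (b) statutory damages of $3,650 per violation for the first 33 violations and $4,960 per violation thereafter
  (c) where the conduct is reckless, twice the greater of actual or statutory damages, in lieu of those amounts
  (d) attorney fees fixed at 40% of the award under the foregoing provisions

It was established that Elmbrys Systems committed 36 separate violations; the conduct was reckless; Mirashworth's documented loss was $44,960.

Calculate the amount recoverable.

First 33 violations: 33 × $3,650 = $120,450
Remaining violations: (36 − 33) × $4,960 = $14,880
Statutory damages: $120,450 + $14,880 = $135,330
Greater of actual damages ($44,960) or statutory damages ($135,330): $135,330
Doubled: 2 × $135,330 = $270,660
Attorney fees: 40% of $270,660 = $108,264
Total recovery: $270,660 + $108,264 = $378,924

$378,924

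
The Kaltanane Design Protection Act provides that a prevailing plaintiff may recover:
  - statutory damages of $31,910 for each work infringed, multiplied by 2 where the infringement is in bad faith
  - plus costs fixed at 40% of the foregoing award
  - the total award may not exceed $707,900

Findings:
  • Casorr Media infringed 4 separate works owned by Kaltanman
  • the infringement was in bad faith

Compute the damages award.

$357,392

Statutory damages: 4 × $31,910 = $127,640
Doubled: 2 × $127,640 = $255,280
Costs: 40% of $255,280 = $102,112
Award plus costs: $255,280 + $102,112 = $357,392
Cap at $707,900: $357,392 is within the cap, no reduction.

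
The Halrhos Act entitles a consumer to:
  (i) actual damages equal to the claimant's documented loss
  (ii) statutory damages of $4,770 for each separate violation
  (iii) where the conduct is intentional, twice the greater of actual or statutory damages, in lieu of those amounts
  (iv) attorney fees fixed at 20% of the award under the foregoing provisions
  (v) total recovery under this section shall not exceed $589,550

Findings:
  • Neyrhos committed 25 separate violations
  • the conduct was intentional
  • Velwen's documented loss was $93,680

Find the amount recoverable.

$286,200

Statutory damages: 25 × $4,770 = $119,250
Greater of actual damages ($93,680) or statutory damages ($119,250): $119,250
Doubled: 2 × $119,250 = $238,500
Attorney fees: 20% of $238,500 = $47,700
Total before cap: $238,500 + $47,700 = $286,200
Cap at $589,550: $286,200 is within the cap, no reduction.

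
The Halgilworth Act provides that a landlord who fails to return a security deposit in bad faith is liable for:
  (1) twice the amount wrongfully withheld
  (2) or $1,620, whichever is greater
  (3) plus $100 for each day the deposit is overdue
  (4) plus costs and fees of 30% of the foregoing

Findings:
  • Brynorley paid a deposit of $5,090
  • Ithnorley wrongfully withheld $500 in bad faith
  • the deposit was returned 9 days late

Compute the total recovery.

$3,276

Doubled: 2 × $500 = $1,000
Minimum $1,620: $1,000 is below the minimum → $1,620
Late-return penalty: 9 × $100 = $900
Damages plus late penalty: $1,620 + $900 = $2,520
Costs and fees: 30% of $2,520 = $756
Total recovery: $2,520 + $756 = $3,276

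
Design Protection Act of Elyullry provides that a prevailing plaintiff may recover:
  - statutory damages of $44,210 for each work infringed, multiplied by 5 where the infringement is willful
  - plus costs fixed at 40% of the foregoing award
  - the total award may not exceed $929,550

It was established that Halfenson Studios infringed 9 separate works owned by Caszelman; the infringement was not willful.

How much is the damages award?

Statutory damages: 9 × $44,210 = $397,890
Infringement not willful: no ×5 enhancement.
Costs: 40% of $397,890 = $159,156
Award plus costs: $397,890 + $159,156 = $557,046
Cap at $929,550: $557,046 is within the cap, no reduction.

$557,046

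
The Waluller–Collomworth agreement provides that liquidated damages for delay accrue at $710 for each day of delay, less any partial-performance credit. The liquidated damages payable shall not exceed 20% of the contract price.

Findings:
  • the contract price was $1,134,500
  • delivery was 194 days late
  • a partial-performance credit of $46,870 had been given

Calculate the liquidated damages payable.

$90,870

Per-day damages: 194 × $710 = $137,740
Less partial-performance credit: $137,740 − $46,870 = $90,870
Cap: 20% of $1,134,500 = $226,900
Cap at $226,900: $90,870 is within the cap, no reduction.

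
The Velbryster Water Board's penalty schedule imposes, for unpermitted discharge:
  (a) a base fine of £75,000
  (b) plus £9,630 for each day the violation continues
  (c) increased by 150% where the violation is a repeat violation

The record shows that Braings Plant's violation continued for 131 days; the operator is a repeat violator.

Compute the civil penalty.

£3,341,325

Per-day component: 131 × £9,630 = £1,261,530
Base plus per-day: £75,000 + £1,261,530 = £1,336,530
Enhancement: 150% of £1,336,530 = £2,004,795
Enhanced fine: £1,336,530 + £2,004,795 = £3,341,325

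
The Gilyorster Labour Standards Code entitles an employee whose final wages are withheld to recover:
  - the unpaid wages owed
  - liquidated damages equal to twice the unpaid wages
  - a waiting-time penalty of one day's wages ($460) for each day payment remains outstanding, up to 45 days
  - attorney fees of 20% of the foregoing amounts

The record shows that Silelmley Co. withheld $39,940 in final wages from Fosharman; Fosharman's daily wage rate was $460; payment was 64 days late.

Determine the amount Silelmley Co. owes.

$168,624

Doubled: 2 × $39,940 = $79,880
Penalty days: min(64, 45) = 45
Waiting-time penalty: 45 × $460 = $20,700
Subtotal: $39,940 + $79,880 + $20,700 = $140,520
Attorney fees: 20% of $140,520 = $28,104
Total award: $140,520 + $28,104 = $168,624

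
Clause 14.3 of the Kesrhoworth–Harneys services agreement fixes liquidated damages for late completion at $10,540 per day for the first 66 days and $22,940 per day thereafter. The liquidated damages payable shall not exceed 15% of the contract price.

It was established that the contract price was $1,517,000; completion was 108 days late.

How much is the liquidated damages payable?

First 66 days: 66 × $10,540 = $695,640
Remaining days: (108 − 66) × $22,940 = $963,480
Accrued per-day damages: $695,640 + $963,480 = $1,659,120
Cap: 15% of $1,517,000 = $227,550
Cap at $227,550: $1,659,120 exceeds the cap → $227,550

$227,550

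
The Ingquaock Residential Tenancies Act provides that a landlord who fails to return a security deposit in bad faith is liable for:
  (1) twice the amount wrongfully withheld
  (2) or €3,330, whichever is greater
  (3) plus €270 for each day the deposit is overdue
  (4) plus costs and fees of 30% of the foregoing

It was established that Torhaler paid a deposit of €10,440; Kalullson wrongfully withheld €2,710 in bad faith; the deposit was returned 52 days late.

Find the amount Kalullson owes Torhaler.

Doubled: 2 × €2,710 = €5,420
Minimum €3,330: €5,420 meets the minimum, no increase.
Late-return penalty: 52 × €270 = €14,040
Damages plus late penalty: €5,420 + €14,040 = €19,460
Costs and fees: 30% of €19,460 = €5,838
Total recovery: €19,460 + €5,838 = €25,298

€25,298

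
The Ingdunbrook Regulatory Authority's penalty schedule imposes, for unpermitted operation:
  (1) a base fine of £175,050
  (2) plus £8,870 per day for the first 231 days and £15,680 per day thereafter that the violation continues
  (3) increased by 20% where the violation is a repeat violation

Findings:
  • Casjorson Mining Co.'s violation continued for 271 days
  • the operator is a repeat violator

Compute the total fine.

First 231 days: 231 × £8,870 = £2,048,970
Remaining days: (271 − 231) × £15,680 = £627,200
Per-day component: £2,048,970 + £627,200 = £2,676,170
Base plus per-day: £175,050 + £2,676,170 = £2,851,220
Enhancement: 20% of £2,851,220 = £570,244
Enhanced fine: £2,851,220 + £570,244 = £3,421,464

£3,421,464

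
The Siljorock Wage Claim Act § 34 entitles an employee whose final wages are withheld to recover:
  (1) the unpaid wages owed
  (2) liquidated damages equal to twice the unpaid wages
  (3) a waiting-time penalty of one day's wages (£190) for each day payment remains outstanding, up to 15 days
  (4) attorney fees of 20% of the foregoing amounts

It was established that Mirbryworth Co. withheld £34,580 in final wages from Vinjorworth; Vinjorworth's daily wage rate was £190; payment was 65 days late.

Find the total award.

Doubled: 2 × £34,580 = £69,160
Penalty days: min(65, 15) = 15
Waiting-time penalty: 15 × £190 = £2,850
Subtotal: £34,580 + £69,160 + £2,850 = £106,590
Attorney fees: 20% of £106,590 = £21,318
Total award: £106,590 + £21,318 = £127,908

£127,908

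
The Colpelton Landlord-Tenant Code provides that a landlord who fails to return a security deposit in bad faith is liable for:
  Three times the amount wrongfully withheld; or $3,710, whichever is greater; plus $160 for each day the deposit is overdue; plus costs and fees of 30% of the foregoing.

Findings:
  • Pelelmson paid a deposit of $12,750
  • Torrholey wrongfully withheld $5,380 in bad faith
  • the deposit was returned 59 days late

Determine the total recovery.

Trebled: 3 × $5,380 = $16,140
Minimum $3,710: $16,140 meets the minimum, no increase.
Late-return penalty: 59 × $160 = $9,440
Damages plus late penalty: $16,140 + $9,440 = $25,580
Costs and fees: 30% of $25,580 = $7,674
Total recovery: $25,580 + $7,674 = $33,254

$33,254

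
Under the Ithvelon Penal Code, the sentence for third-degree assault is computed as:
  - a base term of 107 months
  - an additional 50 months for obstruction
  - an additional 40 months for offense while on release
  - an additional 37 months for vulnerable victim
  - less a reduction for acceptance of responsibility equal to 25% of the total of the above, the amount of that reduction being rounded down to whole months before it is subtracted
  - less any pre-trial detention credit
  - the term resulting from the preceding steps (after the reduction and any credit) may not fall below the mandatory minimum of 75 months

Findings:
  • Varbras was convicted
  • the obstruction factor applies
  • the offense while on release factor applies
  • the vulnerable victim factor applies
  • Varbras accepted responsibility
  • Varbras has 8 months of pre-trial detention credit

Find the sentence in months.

Obstruction enhancement: +50 months
Offense while on release enhancement: +40 months
Vulnerable victim enhancement: +37 months
Adjusted term: 107 months + 50 months + 40 months + 37 months = 234 months
Acceptance of responsibility reduction: 25% of 234 months = 58 months (rounded down)
After reduction: 234 − 58 = 176 months
Less pre-trial detention credit: 176 months − 8 months = 168 months
Minimum 75 months: 168 months meets the minimum, no increase.

168 months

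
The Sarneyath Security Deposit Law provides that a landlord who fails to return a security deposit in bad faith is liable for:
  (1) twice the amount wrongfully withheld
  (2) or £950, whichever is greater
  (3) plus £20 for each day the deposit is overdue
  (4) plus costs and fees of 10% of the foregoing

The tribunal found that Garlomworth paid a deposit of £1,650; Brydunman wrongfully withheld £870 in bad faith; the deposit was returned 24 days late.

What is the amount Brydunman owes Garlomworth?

£2,442

Doubled: 2 × £870 = £1,740
Minimum £950: £1,740 meets the minimum, no increase.
Late-return penalty: 24 × £20 = £480
Damages plus late penalty: £1,740 + £480 = £2,220
Costs and fees: 10% of £2,220 = £222
Total recovery: £2,220 + £222 = £2,442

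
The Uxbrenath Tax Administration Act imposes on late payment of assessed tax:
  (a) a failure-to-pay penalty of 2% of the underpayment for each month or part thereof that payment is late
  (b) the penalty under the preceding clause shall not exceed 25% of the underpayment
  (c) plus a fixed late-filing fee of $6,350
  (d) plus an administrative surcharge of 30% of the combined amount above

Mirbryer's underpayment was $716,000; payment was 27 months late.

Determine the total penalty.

Accrued rate: 2% × 27 = 54%, capped at 25% → 25%
Failure-to-pay penalty: 25% of $716,000 = $179,000
Penalty before surcharge: $179,000 + $6,350 = $185,350
Administrative surcharge: 30% of $185,350 = $55,605
Total penalty: $185,350 + $55,605 = $240,955

$240,955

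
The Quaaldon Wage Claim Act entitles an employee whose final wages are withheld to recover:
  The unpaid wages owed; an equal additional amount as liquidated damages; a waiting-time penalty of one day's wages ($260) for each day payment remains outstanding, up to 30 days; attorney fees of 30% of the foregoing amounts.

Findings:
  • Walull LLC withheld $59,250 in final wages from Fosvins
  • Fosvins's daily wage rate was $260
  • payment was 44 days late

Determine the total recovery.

Liquidated damages (equal amount): $59,250
Penalty days: min(44, 30) = 30
Waiting-time penalty: 30 × $260 = $7,800
Subtotal: $59,250 + $59,250 + $7,800 = $126,300
Attorney fees: 30% of $126,300 = $37,890
Total award: $126,300 + $37,890 = $164,190

$164,190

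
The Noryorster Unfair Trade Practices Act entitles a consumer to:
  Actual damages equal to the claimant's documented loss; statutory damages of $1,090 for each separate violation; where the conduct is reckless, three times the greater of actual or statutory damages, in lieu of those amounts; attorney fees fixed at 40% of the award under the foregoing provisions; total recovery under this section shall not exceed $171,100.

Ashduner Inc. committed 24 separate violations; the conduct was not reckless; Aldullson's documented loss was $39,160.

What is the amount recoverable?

$91,448

Statutory damages: 24 × $1,090 = $26,160
Conduct not reckless: the in-lieu enhancement does not apply.
Actual plus statutory damages: $39,160 + $26,160 = $65,320
Attorney fees: 40% of $65,320 = $26,128
Total before cap: $65,320 + $26,128 = $91,448
Cap at $171,100: $91,448 is within the cap, no reduction.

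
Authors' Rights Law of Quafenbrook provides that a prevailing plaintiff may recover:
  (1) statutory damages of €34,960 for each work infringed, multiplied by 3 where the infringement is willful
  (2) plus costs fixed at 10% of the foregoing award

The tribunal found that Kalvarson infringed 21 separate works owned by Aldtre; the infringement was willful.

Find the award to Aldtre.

€2,422,728

Statutory damages: 21 × €34,960 = €734,160
Trebled: 3 × €734,160 = €2,202,480
Costs: 10% of €2,202,480 = €220,248
Award plus costs: €2,202,480 + €220,248 = €2,422,728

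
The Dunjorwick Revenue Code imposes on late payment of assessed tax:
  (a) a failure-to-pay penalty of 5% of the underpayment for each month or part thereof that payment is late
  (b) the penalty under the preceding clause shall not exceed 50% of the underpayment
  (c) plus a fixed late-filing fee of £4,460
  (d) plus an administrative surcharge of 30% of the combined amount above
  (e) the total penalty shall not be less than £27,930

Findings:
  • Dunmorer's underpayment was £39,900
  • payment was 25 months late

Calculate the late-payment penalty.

Accrued rate: 5% × 25 = 125%, capped at 50% → 50%
Failure-to-pay penalty: 50% of £39,900 = £19,950
Penalty before surcharge: £19,950 + £4,460 = £24,410
Administrative surcharge: 30% of £24,410 = £7,323
Total penalty: £24,410 + £7,323 = £31,733
Minimum £27,930: £31,733 meets the minimum, no increase.

£31,733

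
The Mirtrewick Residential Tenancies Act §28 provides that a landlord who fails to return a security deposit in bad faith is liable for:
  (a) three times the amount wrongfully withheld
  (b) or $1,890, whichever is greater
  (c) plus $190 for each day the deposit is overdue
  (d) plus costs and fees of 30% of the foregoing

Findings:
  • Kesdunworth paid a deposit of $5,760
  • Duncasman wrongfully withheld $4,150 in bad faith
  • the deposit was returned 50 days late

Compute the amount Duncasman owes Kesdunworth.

Trebled: 3 × $4,150 = $12,450
Minimum $1,890: $12,450 meets the minimum, no increase.
Late-return penalty: 50 × $190 = $9,500
Damages plus late penalty: $12,450 + $9,500 = $21,950
Costs and fees: 30% of $21,950 = $6,585
Total recovery: $21,950 + $6,585 = $28,535

$28,535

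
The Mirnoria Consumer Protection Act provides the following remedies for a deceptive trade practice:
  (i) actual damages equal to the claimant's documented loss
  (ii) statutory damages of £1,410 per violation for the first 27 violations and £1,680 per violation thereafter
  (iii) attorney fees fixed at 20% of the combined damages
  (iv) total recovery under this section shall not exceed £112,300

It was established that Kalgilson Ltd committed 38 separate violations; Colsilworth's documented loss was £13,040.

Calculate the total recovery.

First 27 violations: 27 × £1,410 = £38,070
Remaining violations: (38 − 27) × £1,680 = £18,480
Statutory damages: £38,070 + £18,480 = £56,550
Combined damages: £13,040 + £56,550 = £69,590
Attorney fees: 20% of £69,590 = £13,918
Total before cap: £69,590 + £13,918 = £83,508
Cap at £112,300: £83,508 is within the cap, no reduction.

Total recovery: £83,508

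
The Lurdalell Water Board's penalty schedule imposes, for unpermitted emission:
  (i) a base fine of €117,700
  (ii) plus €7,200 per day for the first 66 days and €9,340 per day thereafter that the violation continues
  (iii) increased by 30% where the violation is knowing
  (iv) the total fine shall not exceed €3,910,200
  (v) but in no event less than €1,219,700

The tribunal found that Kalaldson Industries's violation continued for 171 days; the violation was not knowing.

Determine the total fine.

First 66 days: 66 × €7,200 = €475,200
Remaining days: (171 − 66) × €9,340 = €980,700
Per-day component: €475,200 + €980,700 = €1,455,900
Base plus per-day: €117,700 + €1,455,900 = €1,573,600
The violation was not knowing: no 30% increase.
Cap at €3,910,200: €1,573,600 is within the cap, no reduction.
Minimum €1,219,700: €1,573,600 meets the minimum, no increase.

€1,573,600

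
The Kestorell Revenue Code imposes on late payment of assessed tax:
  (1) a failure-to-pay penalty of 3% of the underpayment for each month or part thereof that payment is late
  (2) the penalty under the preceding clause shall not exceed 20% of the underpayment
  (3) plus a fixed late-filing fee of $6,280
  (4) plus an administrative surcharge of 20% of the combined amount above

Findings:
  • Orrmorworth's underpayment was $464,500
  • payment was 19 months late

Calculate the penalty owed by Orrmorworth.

$119,016

Accrued rate: 3% × 19 = 57%, capped at 20% → 20%
Failure-to-pay penalty: 20% of $464,500 = $92,900
Penalty before surcharge: $92,900 + $6,280 = $99,180
Administrative surcharge: 20% of $99,180 = $19,836
Total penalty: $99,180 + $19,836 = $119,016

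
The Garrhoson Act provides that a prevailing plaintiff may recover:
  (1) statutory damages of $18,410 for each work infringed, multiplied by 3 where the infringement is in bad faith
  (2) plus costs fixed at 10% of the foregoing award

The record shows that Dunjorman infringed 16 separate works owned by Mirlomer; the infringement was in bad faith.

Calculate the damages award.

$972,048

Statutory damages: 16 × $18,410 = $294,560
Trebled: 3 × $294,560 = $883,680
Costs: 10% of $883,680 = $88,368
Award plus costs: $883,680 + $88,368 = $972,048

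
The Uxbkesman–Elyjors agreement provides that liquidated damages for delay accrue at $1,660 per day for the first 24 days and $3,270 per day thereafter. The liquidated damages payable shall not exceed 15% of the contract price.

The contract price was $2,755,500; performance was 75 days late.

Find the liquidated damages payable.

$206,610

First 24 days: 24 × $1,660 = $39,840
Remaining days: (75 − 24) × $3,270 = $166,770
Accrued per-day damages: $39,840 + $166,770 = $206,610
Cap: 15% of $2,755,500 = $413,325
Cap at $413,325: $206,610 is within the cap, no reduction.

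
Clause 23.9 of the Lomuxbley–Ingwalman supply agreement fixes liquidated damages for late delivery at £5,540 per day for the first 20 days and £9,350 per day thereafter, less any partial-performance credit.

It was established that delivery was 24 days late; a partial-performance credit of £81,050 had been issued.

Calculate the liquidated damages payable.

£67,150

First 20 days: 20 × £5,540 = £110,800
Remaining days: (24 − 20) × £9,350 = £37,400
Accrued per-day damages: £110,800 + £37,400 = £148,200
Less partial-performance credit: £148,200 − £81,050 = £67,150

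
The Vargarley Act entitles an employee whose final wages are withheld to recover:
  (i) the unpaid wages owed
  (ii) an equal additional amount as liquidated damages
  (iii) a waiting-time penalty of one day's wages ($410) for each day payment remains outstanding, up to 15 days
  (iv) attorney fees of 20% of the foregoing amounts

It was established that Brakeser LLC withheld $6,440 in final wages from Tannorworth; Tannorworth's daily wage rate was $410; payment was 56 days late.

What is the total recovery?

Liquidated damages (equal amount): $6,440
Penalty days: min(56, 15) = 15
Waiting-time penalty: 15 × $410 = $6,150
Subtotal: $6,440 + $6,440 + $6,150 = $19,030
Attorney fees: 20% of $19,030 = $3,806
Total award: $19,030 + $3,806 = $22,836

$22,836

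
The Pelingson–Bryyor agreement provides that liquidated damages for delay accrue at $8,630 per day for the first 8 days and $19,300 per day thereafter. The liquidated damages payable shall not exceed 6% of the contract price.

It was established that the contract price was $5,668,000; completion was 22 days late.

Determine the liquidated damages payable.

Liquidated damages: $339,240

First 8 days: 8 × $8,630 = $69,040
Remaining days: (22 − 8) × $19,300 = $270,200
Accrued per-day damages: $69,040 + $270,200 = $339,240
Cap: 6% of $5,668,000 = $340,080
Cap at $340,080: $339,240 is within the cap, no reduction.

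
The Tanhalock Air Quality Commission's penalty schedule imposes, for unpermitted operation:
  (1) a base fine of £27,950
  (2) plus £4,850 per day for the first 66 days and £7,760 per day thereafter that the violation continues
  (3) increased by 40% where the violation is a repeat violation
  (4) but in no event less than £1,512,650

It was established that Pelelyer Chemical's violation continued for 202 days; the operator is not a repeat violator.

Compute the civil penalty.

£1,512,650

First 66 days: 66 × £4,850 = £320,100
Remaining days: (202 − 66) × £7,760 = £1,055,360
Per-day component: £320,100 + £1,055,360 = £1,375,460
Base plus per-day: £27,950 + £1,375,460 = £1,403,410
The operator is not a repeat violator: no 40% increase.
Minimum £1,512,650: £1,403,410 is below the minimum → £1,512,650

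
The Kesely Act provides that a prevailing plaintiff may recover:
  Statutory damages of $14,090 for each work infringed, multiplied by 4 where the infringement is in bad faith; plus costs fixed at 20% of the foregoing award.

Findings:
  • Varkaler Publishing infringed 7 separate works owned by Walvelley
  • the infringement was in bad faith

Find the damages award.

$473,424

Statutory damages: 7 × $14,090 = $98,630
Multiplied by 4: 4 × $98,630 = $394,520
Costs: 20% of $394,520 = $78,904
Award plus costs: $394,520 + $78,904 = $473,424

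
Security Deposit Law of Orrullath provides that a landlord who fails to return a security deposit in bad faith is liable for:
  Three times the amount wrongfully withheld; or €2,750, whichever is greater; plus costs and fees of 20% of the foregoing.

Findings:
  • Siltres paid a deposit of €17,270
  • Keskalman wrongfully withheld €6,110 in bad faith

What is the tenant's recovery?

€21,996

Trebled: 3 × €6,110 = €18,330
Minimum €2,750: €18,330 meets the minimum, no increase.
Costs and fees: 20% of €18,330 = €3,666
Total recovery: €18,330 + €3,666 = €21,996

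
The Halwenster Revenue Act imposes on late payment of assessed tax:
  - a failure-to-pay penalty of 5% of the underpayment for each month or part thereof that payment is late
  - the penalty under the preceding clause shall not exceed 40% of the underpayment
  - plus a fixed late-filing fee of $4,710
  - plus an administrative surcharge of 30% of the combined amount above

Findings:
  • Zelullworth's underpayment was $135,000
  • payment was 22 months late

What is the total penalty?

$76,323

Accrued rate: 5% × 22 = 110%, capped at 40% → 40%
Failure-to-pay penalty: 40% of $135,000 = $54,000
Penalty before surcharge: $54,000 + $4,710 = $58,710
Administrative surcharge: 30% of $58,710 = $17,613
Total penalty: $58,710 + $17,613 = $76,323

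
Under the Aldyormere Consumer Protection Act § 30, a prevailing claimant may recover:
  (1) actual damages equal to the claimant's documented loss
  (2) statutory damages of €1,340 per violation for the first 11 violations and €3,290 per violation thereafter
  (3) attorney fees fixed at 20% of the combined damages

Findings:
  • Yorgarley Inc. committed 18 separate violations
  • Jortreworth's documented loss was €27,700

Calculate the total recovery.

€78,564

First 11 violations: 11 × €1,340 = €14,740
Remaining violations: (18 − 11) × €3,290 = €23,030
Statutory damages: €14,740 + €23,030 = €37,770
Combined damages: €27,700 + €37,770 = €65,470
Attorney fees: 20% of €65,470 = €13,094
Total recovery: €65,470 + €13,094 = €78,564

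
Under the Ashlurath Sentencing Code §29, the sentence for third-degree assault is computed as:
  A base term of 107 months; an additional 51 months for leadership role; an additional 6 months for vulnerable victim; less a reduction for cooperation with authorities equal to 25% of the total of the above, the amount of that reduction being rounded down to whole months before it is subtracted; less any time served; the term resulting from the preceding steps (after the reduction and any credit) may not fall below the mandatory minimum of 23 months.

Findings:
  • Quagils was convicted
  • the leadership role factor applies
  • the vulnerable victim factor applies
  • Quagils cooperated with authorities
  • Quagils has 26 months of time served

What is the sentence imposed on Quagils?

97 months

Leadership role enhancement: +51 months
Vulnerable victim enhancement: +6 months
Adjusted term: 107 months + 51 months + 6 months = 164 months
Cooperation with authorities reduction: 25% of 164 months = 41 months (rounded down)
After reduction: 164 − 41 = 123 months
Less time served: 123 months − 26 months = 97 months
Minimum 23 months: 97 months meets the minimum, no increase.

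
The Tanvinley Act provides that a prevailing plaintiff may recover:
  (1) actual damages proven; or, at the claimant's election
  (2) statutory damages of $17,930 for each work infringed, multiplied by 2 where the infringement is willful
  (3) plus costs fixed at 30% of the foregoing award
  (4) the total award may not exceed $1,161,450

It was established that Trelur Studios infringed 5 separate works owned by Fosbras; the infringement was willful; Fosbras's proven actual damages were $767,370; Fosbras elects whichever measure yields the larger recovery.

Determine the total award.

Statutory damages: 5 × $17,930 = $89,650
Doubled: 2 × $89,650 = $179,300
Greater of actual damages ($767,370) or enhanced statutory damages ($179,300): $767,370
Costs: 30% of $767,370 = $230,211
Award plus costs: $767,370 + $230,211 = $997,581
Cap at $1,161,450: $997,581 is within the cap, no reduction.

Award: $997,581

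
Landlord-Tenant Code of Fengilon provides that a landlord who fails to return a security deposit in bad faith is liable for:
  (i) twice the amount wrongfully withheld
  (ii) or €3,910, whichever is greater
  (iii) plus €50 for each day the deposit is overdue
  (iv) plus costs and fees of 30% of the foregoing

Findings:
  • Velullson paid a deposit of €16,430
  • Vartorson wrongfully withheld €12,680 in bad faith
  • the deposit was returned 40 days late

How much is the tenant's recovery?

Recovery: €35,568

Doubled: 2 × €12,680 = €25,360
Minimum €3,910: €25,360 meets the minimum, no increase.
Late-return penalty: 40 × €50 = €2,000
Damages plus late penalty: €25,360 + €2,000 = €27,360
Costs and fees: 30% of €27,360 = €8,208
Total recovery: €27,360 + €8,208 = €35,568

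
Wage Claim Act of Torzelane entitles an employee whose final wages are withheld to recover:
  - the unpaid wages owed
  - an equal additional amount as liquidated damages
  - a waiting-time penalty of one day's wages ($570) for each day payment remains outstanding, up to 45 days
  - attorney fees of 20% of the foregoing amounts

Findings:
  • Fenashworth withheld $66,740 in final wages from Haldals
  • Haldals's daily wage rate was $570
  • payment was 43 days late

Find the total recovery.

$189,588

Liquidated damages (equal amount): $66,740
Penalty days: min(43, 45) = 43
Waiting-time penalty: 43 × $570 = $24,510
Subtotal: $66,740 + $66,740 + $24,510 = $157,990
Attorney fees: 20% of $157,990 = $31,598
Total award: $157,990 + $31,598 = $189,588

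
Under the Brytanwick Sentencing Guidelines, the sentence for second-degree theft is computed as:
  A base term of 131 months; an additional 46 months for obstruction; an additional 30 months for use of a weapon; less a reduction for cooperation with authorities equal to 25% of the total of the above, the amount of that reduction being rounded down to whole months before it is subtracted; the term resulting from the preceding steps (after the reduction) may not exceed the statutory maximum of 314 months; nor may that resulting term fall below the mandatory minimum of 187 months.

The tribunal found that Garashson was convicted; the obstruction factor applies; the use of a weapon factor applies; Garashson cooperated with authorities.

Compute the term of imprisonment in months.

Obstruction enhancement: +46 months
Use of a weapon enhancement: +30 months
Adjusted term: 131 months + 46 months + 30 months = 207 months
Cooperation with authorities reduction: 25% of 207 months = 51 months (rounded down)
After reduction: 207 − 51 = 156 months
Cap at 314 months: 156 months is within the cap, no reduction.
Minimum 187 months: 156 months is below the minimum → 187 months

Sentence: 187 months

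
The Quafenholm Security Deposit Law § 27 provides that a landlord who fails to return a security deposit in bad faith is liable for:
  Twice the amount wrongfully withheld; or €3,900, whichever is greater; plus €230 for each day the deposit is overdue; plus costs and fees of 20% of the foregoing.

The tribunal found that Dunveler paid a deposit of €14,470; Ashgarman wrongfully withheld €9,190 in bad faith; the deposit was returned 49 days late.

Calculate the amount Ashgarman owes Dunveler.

Doubled: 2 × €9,190 = €18,380
Minimum €3,900: €18,380 meets the minimum, no increase.
Late-return penalty: 49 × €230 = €11,270
Damages plus late penalty: €18,380 + €11,270 = €29,650
Costs and fees: 20% of €29,650 = €5,930
Total recovery: €29,650 + €5,930 = €35,580

€35,580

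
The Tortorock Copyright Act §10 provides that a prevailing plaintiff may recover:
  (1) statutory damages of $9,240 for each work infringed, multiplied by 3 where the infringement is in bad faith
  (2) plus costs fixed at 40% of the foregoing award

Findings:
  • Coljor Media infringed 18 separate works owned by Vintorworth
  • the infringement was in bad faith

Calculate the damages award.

Statutory damages: 18 × $9,240 = $166,320
Trebled: 3 × $166,320 = $498,960
Costs: 40% of $498,960 = $199,584
Award plus costs: $498,960 + $199,584 = $698,544

$698,544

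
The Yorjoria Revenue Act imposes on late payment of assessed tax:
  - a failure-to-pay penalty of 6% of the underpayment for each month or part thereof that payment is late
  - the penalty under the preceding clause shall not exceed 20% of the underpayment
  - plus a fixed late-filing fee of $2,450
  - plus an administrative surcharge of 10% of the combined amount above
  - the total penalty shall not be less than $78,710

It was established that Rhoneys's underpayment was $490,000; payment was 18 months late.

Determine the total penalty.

Accrued rate: 6% × 18 = 108%, capped at 20% → 20%
Failure-to-pay penalty: 20% of $490,000 = $98,000
Penalty before surcharge: $98,000 + $2,450 = $100,450
Administrative surcharge: 10% of $100,450 = $10,045
Total penalty: $100,450 + $10,045 = $110,495
Minimum $78,710: $110,495 meets the minimum, no increase.

$110,495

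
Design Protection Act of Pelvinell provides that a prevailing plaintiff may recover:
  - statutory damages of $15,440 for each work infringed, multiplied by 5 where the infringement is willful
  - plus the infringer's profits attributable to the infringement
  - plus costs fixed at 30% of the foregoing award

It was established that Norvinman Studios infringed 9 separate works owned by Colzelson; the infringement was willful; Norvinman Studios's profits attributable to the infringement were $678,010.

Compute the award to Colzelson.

Statutory damages: 9 × $15,440 = $138,960
Multiplied by 5: 5 × $138,960 = $694,800
Combined award: $694,800 + $678,010 = $1,372,810
Costs: 30% of $1,372,810 = $411,843
Award plus costs: $1,372,810 + $411,843 = $1,784,653

$1,784,653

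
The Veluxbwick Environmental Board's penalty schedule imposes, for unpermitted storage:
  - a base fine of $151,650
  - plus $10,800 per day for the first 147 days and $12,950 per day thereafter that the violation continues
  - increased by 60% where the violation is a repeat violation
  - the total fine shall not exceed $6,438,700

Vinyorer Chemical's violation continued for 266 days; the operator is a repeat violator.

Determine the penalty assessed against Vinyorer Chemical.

$5,248,480

First 147 days: 147 × $10,800 = $1,587,600
Remaining days: (266 − 147) × $12,950 = $1,541,050
Per-day component: $1,587,600 + $1,541,050 = $3,128,650
Base plus per-day: $151,650 + $3,128,650 = $3,280,300
Enhancement: 60% of $3,280,300 = $1,968,180
Enhanced fine: $3,280,300 + $1,968,180 = $5,248,480
Cap at $6,438,700: $5,248,480 is within the cap, no reduction.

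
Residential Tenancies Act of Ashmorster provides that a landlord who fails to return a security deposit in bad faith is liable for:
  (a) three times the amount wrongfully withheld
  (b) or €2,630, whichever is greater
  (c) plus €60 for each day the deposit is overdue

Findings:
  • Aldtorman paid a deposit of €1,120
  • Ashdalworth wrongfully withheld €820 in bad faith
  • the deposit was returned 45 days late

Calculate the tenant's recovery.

Trebled: 3 × €820 = €2,460
Minimum €2,630: €2,460 is below the minimum → €2,630
Late-return penalty: 45 × €60 = €2,700
Damages plus late penalty: €2,630 + €2,700 = €5,330

€5,330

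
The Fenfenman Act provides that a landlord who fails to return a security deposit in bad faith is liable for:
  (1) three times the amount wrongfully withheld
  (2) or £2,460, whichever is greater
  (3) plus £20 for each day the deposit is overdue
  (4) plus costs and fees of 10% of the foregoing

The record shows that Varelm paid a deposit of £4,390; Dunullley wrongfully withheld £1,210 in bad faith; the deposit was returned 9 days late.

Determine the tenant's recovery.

£4,191

Trebled: 3 × £1,210 = £3,630
Minimum £2,460: £3,630 meets the minimum, no increase.
Late-return penalty: 9 × £20 = £180
Damages plus late penalty: £3,630 + £180 = £3,810
Costs and fees: 10% of £3,810 = £381
Total recovery: £3,810 + £381 = £4,191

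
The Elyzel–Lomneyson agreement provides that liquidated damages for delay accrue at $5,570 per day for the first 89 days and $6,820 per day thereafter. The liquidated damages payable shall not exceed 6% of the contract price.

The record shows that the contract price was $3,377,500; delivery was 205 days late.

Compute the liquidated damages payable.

First 89 days: 89 × $5,570 = $495,730
Remaining days: (205 − 89) × $6,820 = $791,120
Accrued per-day damages: $495,730 + $791,120 = $1,286,850
Cap: 6% of $3,377,500 = $202,650
Cap at $202,650: $1,286,850 exceeds the cap → $202,650

$202,650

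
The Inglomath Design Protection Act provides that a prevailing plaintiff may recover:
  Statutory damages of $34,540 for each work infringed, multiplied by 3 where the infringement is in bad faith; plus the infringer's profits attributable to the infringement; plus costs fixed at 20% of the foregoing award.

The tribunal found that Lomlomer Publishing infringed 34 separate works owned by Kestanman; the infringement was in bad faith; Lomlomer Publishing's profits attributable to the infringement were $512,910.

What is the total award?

$4,843,188

Statutory damages: 34 × $34,540 = $1,174,360
Trebled: 3 × $1,174,360 = $3,523,080
Combined award: $3,523,080 + $512,910 = $4,035,990
Costs: 20% of $4,035,990 = $807,198
Award plus costs: $4,035,990 + $807,198 = $4,843,188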